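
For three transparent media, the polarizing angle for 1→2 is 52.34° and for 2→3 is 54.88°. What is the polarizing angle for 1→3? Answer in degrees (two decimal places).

θ_B ≈ 61.51°

n₂/n₁ = tan 52.34° = 1.2957 and n₃/n₂ = tan 54.88° = 1.4218.
n₃/n₁ = 1.8423. Then tan θ_B(1→3) = n₃/n₁, so θ_B(1→3) = arctan(1.8423) = 61.51°.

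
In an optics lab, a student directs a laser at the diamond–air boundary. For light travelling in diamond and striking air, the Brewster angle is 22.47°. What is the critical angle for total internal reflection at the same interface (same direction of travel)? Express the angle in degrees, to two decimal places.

θ_c ≈ 24.43°

tan θ_B = n₂/n₁ = tan 22.47° = 0.4136.
Total internal reflection: sin θ_c = n₂/n₁ = 0.4136.
θ_c = arcsin(0.4136) = 24.43°.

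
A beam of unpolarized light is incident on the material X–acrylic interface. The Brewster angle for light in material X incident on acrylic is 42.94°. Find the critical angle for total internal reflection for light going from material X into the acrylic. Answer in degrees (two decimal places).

n₂/n₁ = tan 42.94° = 0.9306; the critical angle satisfies sin θ_c = n₂/n₁.
θ_c = arcsin(0.9306) = 68.52°.

θ_c ≈ 68.52°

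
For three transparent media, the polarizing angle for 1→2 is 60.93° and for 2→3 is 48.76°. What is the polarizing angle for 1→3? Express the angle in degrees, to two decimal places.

Each Brewster angle gives a ratio: n₂/n₁ = tan 60.93° = 1.7989, n₃/n₂ = tan 48.76° = 1.1407.
n₃/n₁ = 2.0519. Then tan θ_B(1→3) = n₃/n₁, so θ_B(1→3) = arctan(2.0519) = 64.02°.

θ_B ≈ 64.02°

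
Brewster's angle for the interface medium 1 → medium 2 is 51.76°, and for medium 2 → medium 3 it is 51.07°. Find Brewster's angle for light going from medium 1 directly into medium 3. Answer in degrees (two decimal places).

tan θ_B(1→2) = n₂/n₁ = tan 51.76° = 1.2689.
tan θ_B(2→3) = n₃/n₂ = tan 51.07° = 1.2380.
Multiplying, n₃/n₁ = 1.2689 × 1.2380 = 1.5709, and θ_B(1→3) = arctan 1.5709 = 57.52°.

θ_B ≈ 57.52°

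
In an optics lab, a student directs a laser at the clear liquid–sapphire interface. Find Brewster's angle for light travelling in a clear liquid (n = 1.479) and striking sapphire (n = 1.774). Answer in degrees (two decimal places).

θ_B ≈ 50.18°

Brewster's condition: tan θ_B = n₂/n₁ = 1.774/1.479 = 1.1995. Taking the arctangent, θ_B = 50.18°.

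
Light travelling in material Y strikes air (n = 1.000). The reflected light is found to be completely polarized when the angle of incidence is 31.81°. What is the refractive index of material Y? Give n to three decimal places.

n ≈ 1.612

Brewster's law: tan θ_B = n₂/n₁ (light incident in material Y, refracted into air).
n₁ = n₂ / tan θ_B = 1.000 / tan 31.81° = 1.612.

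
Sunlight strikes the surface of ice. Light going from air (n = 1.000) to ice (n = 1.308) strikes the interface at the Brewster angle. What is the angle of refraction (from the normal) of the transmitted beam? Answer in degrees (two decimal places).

θ_t ≈ 37.40°

θ_B = arctan(n₂/n₁) = arctan(1.308/1.000) = 52.60°.
The refracted ray is perpendicular to the reflected ray, so θ_t = 90° − θ_B = 37.40°.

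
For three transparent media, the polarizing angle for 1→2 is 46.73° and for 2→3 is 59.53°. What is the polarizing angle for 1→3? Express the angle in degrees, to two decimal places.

Each Brewster angle gives a ratio: n₂/n₁ = tan 46.73° = 1.0623, n₃/n₂ = tan 59.53° = 1.6997.
Multiplying, n₃/n₁ = 1.0623 × 1.6997 = 1.8056, and θ_B(1→3) = arctan 1.8056 = 61.02°.

θ_B ≈ 61.02°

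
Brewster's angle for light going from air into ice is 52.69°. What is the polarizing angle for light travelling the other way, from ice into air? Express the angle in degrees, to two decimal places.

θ_B' ≈ 37.31°

The two Brewster angles are complementary: θ_B' = 90° − θ_B = 90° − 52.69° = 37.31°.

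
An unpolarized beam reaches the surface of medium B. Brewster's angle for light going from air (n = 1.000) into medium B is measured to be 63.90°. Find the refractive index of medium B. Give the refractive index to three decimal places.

Full polarization of the reflected beam means tan θ_B = n₂/n₁, where n₁ is the incident medium (air).
n₂ = n₁ tan θ_B = 1.000 × tan 63.90° = 2.041.

n ≈ 2.041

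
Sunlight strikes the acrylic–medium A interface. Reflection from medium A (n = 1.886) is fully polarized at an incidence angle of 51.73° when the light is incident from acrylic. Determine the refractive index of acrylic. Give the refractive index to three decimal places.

Full polarization of the reflected beam means tan θ_B = n₂/n₁, where n₁ is the incident medium (acrylic).
n₁ = n₂ / tan θ_B = 1.886 / tan 51.73° = 1.488.

n ≈ 1.488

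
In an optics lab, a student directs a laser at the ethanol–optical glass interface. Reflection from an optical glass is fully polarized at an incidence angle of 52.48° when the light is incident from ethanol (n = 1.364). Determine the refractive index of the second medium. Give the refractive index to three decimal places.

n ≈ 1.776

Brewster's law: tan θ_B = n₂/n₁ (light incident in ethanol, refracted into an optical glass).
n₂ = n₁ tan θ_B = 1.364 × tan 52.48° = 1.776.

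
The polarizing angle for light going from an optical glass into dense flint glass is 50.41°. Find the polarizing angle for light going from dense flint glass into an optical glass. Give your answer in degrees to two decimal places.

The two Brewster angles are complementary: θ_B' = 90° − θ_B = 90° − 50.41° = 39.59°.

θ_B' ≈ 39.59°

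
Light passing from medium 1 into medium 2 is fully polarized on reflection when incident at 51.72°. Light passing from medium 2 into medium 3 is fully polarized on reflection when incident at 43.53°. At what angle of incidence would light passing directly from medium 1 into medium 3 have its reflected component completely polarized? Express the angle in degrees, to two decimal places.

Each Brewster angle gives a ratio: n₂/n₁ = tan 51.72° = 1.2671, n₃/n₂ = tan 43.53° = 0.9500.
n₃/n₁ = 1.2037. Then tan θ_B(1→3) = n₃/n₁, so θ_B(1→3) = arctan(1.2037) = 50.28°.

θ_B ≈ 50.28°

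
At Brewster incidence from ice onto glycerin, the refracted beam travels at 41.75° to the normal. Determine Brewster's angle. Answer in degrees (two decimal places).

θ_B ≈ 48.25°

Since the reflected and refracted rays are at right angles at the polarizing angle, θ_B + θ_t = 90°.
θ_B = 90° − 41.75° = 48.25°.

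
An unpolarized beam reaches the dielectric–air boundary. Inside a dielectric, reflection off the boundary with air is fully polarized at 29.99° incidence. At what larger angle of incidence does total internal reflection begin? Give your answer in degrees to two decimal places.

tan θ_B = n₂/n₁ = tan 29.99° = 0.5771.
Total internal reflection: sin θ_c = n₂/n₁ = 0.5771.
θ_c = arcsin(0.5771) = 35.25°.

θ_c ≈ 35.25°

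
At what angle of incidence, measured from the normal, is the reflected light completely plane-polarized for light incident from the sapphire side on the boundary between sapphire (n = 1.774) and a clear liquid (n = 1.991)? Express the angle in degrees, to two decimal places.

θ_B ≈ 48.30°

At Brewster's angle the reflected and refracted rays are perpendicular, which with Snell's law gives tan θ_B = n₂/n₁.
tan θ_B = n₂/n₁ = 1.991/1.774 = 1.1223. Taking the arctangent, θ_B = 48.30°.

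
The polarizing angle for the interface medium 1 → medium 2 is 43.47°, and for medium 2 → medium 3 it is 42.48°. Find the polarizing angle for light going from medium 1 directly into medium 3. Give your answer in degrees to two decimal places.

tan θ_B(1→2) = n₂/n₁ = tan 43.47° = 0.9480.
tan θ_B(2→3) = n₃/n₂ = tan 42.48° = 0.9157.
So n₃/n₁ = (n₂/n₁)(n₃/n₂) = 0.9480 × 0.9157 = 0.8680.
θ_B(1→3) = arctan(0.8680) = 40.96°.

θ_B ≈ 40.96°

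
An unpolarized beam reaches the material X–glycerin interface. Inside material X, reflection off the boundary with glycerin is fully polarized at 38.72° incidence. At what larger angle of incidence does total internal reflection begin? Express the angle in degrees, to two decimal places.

θ_c ≈ 53.30°

From Brewster, n₂/n₁ = tan θ_B = tan 38.72° = 0.8017.
Then sin θ_c = n₂/n₁ = 0.8017, so θ_c = arcsin 0.8017 = 53.30°.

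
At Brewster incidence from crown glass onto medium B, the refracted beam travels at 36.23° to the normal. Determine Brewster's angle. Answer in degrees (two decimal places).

θ_B ≈ 53.77°

At Brewster's angle the reflected and refracted rays are perpendicular, so θ_B + θ_t = 90°.
θ_B = 90° − 36.23° = 53.77°.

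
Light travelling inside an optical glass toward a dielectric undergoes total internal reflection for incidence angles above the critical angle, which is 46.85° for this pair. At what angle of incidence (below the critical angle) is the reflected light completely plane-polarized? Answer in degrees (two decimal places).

θ_B ≈ 36.11°

sin θ_c = n₂/n₁, so n₂/n₁ = sin 46.85° = 0.7296.
Brewster: tan θ_B = n₂/n₁ = 0.7296.
θ_B = arctan(0.7296) = 36.11°.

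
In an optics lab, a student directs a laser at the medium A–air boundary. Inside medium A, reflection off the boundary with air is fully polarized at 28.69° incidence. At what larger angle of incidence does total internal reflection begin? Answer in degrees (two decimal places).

θ_c ≈ 33.18°

n₂/n₁ = tan 28.69° = 0.5473; the critical angle satisfies sin θ_c = n₂/n₁.
θ_c = arcsin(0.5473) = 33.18°.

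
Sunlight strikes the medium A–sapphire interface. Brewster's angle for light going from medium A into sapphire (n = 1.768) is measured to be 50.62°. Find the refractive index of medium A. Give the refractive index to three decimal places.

n ≈ 1.451

Full polarization of the reflected beam means tan θ_B = n₂/n₁, where n₁ is the incident medium (medium A).
n₁ = n₂ / tan θ_B = 1.768 / tan 50.62° = 1.451.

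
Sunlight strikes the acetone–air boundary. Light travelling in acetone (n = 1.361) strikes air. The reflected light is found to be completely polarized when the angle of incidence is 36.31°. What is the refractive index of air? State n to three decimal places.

n ≈ 1.000

Brewster's law: tan θ_B = n₂/n₁ (light incident in acetone, refracted into air).
n₂ = n₁ tan θ_B = 1.361 × tan 36.31° = 1.000.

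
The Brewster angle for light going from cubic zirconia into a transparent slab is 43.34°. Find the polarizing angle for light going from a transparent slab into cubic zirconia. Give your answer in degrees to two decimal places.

The two Brewster angles are complementary: θ_B' = 90° − θ_B = 90° − 43.34° = 46.66°.

θ_B' ≈ 46.66°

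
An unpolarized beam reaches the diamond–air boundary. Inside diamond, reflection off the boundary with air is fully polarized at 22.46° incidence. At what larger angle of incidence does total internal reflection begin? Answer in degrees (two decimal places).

From Brewster, n₂/n₁ = tan θ_B = tan 22.46° = 0.4134.
Then sin θ_c = n₂/n₁ = 0.4134, so θ_c = arcsin 0.4134 = 24.42°.

θ_c ≈ 24.42°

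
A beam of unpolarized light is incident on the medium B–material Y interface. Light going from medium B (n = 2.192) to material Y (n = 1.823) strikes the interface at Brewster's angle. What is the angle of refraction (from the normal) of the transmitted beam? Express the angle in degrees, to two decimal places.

θ_B = arctan(n₂/n₁) = arctan(1.823/2.192) = 39.75°.
Since θ_B + θ_t = 90° at Brewster incidence, θ_t = 90° − 39.75° = 50.25°.

θ_t ≈ 50.25°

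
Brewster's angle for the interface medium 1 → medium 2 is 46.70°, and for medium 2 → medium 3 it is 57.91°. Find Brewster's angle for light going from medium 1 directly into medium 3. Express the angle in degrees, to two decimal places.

Each Brewster angle gives a ratio: n₂/n₁ = tan 46.70° = 1.0612, n₃/n₂ = tan 57.91° = 1.5948.
So n₃/n₁ = (n₂/n₁)(n₃/n₂) = 1.0612 × 1.5948 = 1.6923.
θ_B(1→3) = arctan(1.6923) = 59.42°.

θ_B ≈ 59.42°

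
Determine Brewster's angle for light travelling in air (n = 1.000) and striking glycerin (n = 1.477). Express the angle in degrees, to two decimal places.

Brewster's condition: tan θ_B = n₂/n₁ = 1.477/1.000 = 1.4770.
So θ_B = arctan 1.4770 = 55.90°.

θ_B ≈ 55.90°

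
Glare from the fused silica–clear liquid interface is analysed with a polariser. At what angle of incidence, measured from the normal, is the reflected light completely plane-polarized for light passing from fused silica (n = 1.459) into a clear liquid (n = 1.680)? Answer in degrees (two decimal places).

At Brewster's angle the reflected and refracted rays are perpendicular, which with Snell's law gives tan θ_B = n₂/n₁.
tan θ_B = n₂/n₁ = 1.680/1.459 = 1.1515.
θ_B = arctan(1.1515) = 49.03°.

θ_B ≈ 49.03°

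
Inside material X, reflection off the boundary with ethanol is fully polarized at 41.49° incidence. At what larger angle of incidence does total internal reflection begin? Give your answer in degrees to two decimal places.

From Brewster, n₂/n₁ = tan θ_B = tan 41.49° = 0.8844.
Then sin θ_c = n₂/n₁ = 0.8844, so θ_c = arcsin 0.8844 = 62.18°.

θ_c ≈ 62.18°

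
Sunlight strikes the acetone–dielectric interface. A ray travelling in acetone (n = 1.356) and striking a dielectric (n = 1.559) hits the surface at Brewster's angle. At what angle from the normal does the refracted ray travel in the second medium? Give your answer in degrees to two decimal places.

tan θ_B = n₂/n₁ = 1.559/1.356 = 1.1497, so θ_B = 48.98°.
At Brewster's angle the reflected and refracted rays are perpendicular, so θ_t = 90° − θ_B = 90° − 48.98° = 41.02°.

θ_t ≈ 41.02°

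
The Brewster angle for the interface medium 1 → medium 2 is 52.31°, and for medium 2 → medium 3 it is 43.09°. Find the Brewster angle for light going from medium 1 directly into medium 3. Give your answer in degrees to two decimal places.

n₂/n₁ = tan 52.31° = 1.2943 and n₃/n₂ = tan 43.09° = 0.9355.
So n₃/n₁ = (n₂/n₁)(n₃/n₂) = 1.2943 × 0.9355 = 1.2108.
θ_B(1→3) = arctan(1.2108) = 50.45°.

θ_B ≈ 50.45°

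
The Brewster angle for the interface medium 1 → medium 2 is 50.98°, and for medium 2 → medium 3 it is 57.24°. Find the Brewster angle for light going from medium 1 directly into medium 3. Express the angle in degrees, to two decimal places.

tan θ_B(1→2) = n₂/n₁ = tan 50.98° = 1.2340.
tan θ_B(2→3) = n₃/n₂ = tan 57.24° = 1.5541.
n₃/n₁ = 1.9178. Then tan θ_B(1→3) = n₃/n₁, so θ_B(1→3) = arctan(1.9178) = 62.46°.

θ_B ≈ 62.46°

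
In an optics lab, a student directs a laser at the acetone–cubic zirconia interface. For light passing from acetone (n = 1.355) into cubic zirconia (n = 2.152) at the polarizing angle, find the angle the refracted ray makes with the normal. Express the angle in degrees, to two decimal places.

θ_t ≈ 32.20°

θ_B = arctan(n₂/n₁) = arctan(2.152/1.355) = 57.80°.
The refracted ray is perpendicular to the reflected ray, so θ_t = 90° − θ_B = 32.20°.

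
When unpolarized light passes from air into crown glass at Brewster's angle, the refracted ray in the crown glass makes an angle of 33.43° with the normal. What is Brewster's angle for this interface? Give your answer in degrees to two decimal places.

θ_B ≈ 56.57°

Since the reflected and refracted rays are at right angles at the polarizing angle, θ_B + θ_t = 90°.
So θ_B = 90° − θ_t = 90° − 33.43° = 56.57°.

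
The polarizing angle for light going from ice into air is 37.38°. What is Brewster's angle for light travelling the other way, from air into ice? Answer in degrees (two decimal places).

The two Brewster angles are complementary: θ_B' = 90° − θ_B = 90° − 37.38° = 52.62°.

θ_B' ≈ 52.62°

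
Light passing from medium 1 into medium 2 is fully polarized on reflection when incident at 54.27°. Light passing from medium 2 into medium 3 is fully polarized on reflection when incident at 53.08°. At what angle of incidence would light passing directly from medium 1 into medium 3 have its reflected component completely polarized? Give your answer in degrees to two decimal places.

θ_B ≈ 61.61°

n₂/n₁ = tan 54.27° = 1.3901 and n₃/n₂ = tan 53.08° = 1.3309.
n₃/n₁ = 1.8501. Then tan θ_B(1→3) = n₃/n₁, so θ_B(1→3) = arctan(1.8501) = 61.61°.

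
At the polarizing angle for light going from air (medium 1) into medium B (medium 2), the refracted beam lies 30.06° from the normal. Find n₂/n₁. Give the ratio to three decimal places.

n₂/n₁ ≈ 1.728

θ_B + θ_t = 90°, so θ_B = 90° − 30.06° = 59.94°.
Then n₂/n₁ = tan θ_B = tan 59.94° = 1.728.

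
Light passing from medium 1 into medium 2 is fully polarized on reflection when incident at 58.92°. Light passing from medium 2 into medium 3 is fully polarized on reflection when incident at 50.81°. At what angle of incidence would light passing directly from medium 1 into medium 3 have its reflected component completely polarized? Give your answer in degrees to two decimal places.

θ_B ≈ 63.83°

tan θ_B(1→2) = n₂/n₁ = tan 58.92° = 1.6590.
tan θ_B(2→3) = n₃/n₂ = tan 50.81° = 1.2266.
So n₃/n₁ = (n₂/n₁)(n₃/n₂) = 1.6590 × 1.2266 = 2.0349.
θ_B(1→3) = arctan(2.0349) = 63.83°.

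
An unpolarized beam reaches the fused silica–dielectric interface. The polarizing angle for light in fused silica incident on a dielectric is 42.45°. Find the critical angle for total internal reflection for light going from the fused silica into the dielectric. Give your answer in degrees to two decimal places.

tan θ_B = n₂/n₁ = tan 42.45° = 0.9147.
Total internal reflection: sin θ_c = n₂/n₁ = 0.9147.
θ_c = arcsin(0.9147) = 66.17°.

θ_c ≈ 66.17°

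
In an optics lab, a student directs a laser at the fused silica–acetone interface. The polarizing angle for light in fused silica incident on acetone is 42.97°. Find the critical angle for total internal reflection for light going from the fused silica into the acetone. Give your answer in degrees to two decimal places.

θ_c ≈ 68.68°

From Brewster, n₂/n₁ = tan θ_B = tan 42.97° = 0.9315.
Then sin θ_c = n₂/n₁ = 0.9315, so θ_c = arcsin 0.9315 = 68.68°.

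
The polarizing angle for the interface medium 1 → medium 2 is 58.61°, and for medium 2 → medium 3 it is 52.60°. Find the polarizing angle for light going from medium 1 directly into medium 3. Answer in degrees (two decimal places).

θ_B ≈ 64.99°

Each Brewster angle gives a ratio: n₂/n₁ = tan 58.61° = 1.6389, n₃/n₂ = tan 52.60° = 1.3079.
n₃/n₁ = 2.1436. Then tan θ_B(1→3) = n₃/n₁, so θ_B(1→3) = arctan(2.1436) = 64.99°.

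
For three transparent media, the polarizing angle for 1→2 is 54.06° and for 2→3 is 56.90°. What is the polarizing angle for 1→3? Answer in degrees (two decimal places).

θ_B ≈ 64.71°

tan θ_B(1→2) = n₂/n₁ = tan 54.06° = 1.3794.
tan θ_B(2→3) = n₃/n₂ = tan 56.90° = 1.5340.
Multiplying, n₃/n₁ = 1.3794 × 1.5340 = 2.1160, and θ_B(1→3) = arctan 2.1160 = 64.71°.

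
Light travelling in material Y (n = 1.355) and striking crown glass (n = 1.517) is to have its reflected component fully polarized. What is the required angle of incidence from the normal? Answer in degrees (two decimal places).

tan θ_B = n₂/n₁ = 1.517/1.355 = 1.1196.
θ_B = arctan(1.1196) = 48.23°.

θ_B ≈ 48.23°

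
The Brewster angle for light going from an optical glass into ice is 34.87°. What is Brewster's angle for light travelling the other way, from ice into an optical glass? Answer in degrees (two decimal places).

tan θ_B' = n₁/n₂ = 1/tan θ_B, so θ_B' = 90° − θ_B.
θ_B' = 90° − 34.87° = 55.13°.

θ_B' ≈ 55.13°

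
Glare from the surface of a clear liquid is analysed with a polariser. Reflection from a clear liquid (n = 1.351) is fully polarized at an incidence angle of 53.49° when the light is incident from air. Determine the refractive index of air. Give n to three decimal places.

n ≈ 1.000

Full polarization of the reflected beam means tan θ_B = n₂/n₁, where n₁ is the incident medium (air).
n₁ = n₂ / tan θ_B = 1.351 / tan 53.49° = 1.000.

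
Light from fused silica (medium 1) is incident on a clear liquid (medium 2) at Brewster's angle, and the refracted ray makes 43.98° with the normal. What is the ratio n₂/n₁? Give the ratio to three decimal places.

n₂/n₁ ≈ 1.036

At Brewster incidence θ_B = 90° − θ_t = 90° − 43.98° = 46.02°.
tan θ_B = n₂/n₁, so n₂/n₁ = tan 46.02° = 1.036.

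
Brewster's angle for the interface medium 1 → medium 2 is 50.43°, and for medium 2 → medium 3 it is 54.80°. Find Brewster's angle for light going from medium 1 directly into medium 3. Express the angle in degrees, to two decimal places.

θ_B ≈ 59.76°

Each Brewster angle gives a ratio: n₂/n₁ = tan 50.43° = 1.2101, n₃/n₂ = tan 54.80° = 1.4176.
n₃/n₁ = 1.7154. Then tan θ_B(1→3) = n₃/n₁, so θ_B(1→3) = arctan(1.7154) = 59.76°.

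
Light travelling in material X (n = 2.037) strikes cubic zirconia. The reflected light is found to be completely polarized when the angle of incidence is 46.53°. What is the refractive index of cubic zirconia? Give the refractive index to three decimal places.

Brewster's law: tan θ_B = n₂/n₁ (light incident in material X, refracted into cubic zirconia).
n₂ = n₁ tan θ_B = 2.037 × tan 46.53° = 2.149.

n ≈ 2.149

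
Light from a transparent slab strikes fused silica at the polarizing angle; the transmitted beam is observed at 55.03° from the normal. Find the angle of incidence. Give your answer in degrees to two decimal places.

Since the reflected and refracted rays are at right angles at the polarizing angle, θ_B + θ_t = 90°.
So θ_B = 90° − θ_t = 90° − 55.03° = 34.97°.

θ_B ≈ 34.97°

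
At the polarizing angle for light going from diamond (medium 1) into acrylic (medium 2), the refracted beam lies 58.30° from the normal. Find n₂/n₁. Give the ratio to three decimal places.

n₂/n₁ ≈ 0.618

At Brewster incidence θ_B = 90° − θ_t = 90° − 58.30° = 31.70°.
tan θ_B = n₂/n₁, so n₂/n₁ = tan 31.70° = 0.618.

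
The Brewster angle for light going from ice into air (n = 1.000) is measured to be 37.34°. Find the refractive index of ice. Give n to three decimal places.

n ≈ 1.311

Brewster's law: tan θ_B = n₂/n₁ (light incident in ice, refracted into air).
n₁ = n₂ / tan θ_B = 1.000 / tan 37.34° = 1.311.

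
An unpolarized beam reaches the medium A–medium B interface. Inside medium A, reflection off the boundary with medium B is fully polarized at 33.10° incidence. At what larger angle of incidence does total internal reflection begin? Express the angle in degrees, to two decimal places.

n₂/n₁ = tan 33.10° = 0.6519; the critical angle satisfies sin θ_c = n₂/n₁.
θ_c = arcsin(0.6519) = 40.68°.

θ_c ≈ 40.68°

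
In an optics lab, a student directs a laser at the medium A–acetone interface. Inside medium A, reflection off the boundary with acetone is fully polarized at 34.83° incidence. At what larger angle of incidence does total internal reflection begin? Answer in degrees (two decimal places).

θ_c ≈ 44.09°

From Brewster, n₂/n₁ = tan θ_B = tan 34.83° = 0.6958.
Then sin θ_c = n₂/n₁ = 0.6958, so θ_c = arcsin 0.6958 = 44.09°.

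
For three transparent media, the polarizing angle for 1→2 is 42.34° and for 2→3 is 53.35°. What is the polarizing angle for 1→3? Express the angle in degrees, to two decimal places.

θ_B ≈ 50.77°

n₂/n₁ = tan 42.34° = 0.9112 and n₃/n₂ = tan 53.35° = 1.3440.
Multiplying, n₃/n₁ = 0.9112 × 1.3440 = 1.2247, and θ_B(1→3) = arctan 1.2247 = 50.77°.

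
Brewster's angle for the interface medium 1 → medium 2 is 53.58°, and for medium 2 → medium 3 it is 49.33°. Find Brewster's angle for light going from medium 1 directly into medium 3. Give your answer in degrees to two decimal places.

n₂/n₁ = tan 53.58° = 1.3554 and n₃/n₂ = tan 49.33° = 1.1638.
n₃/n₁ = 1.5774. Then tan θ_B(1→3) = n₃/n₁, so θ_B(1→3) = arctan(1.5774) = 57.63°.

θ_B ≈ 57.63°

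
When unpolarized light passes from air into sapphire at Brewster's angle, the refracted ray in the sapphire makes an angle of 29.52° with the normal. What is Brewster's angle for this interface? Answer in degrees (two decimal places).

θ_B ≈ 60.48°

At Brewster's angle the reflected and refracted rays are perpendicular, so θ_B + θ_t = 90°.
So θ_B = 90° − θ_t = 90° − 29.52° = 60.48°.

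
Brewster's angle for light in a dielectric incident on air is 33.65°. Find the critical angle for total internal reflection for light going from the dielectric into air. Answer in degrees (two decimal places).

θ_c ≈ 41.73°

tan θ_B = n₂/n₁ = tan 33.65° = 0.6657.
Total internal reflection: sin θ_c = n₂/n₁ = 0.6657.
θ_c = arcsin(0.6657) = 41.73°.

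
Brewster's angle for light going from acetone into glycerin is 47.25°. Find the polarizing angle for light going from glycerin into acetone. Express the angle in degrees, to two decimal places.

θ_B' ≈ 42.75°

The two Brewster angles are complementary: θ_B' = 90° − θ_B = 90° − 47.25° = 42.75°.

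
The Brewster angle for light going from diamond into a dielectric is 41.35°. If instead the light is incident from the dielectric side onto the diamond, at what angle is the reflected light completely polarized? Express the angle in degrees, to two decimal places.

θ_B' ≈ 48.65°

The two Brewster angles are complementary: θ_B' = 90° − θ_B = 90° − 41.35° = 48.65°.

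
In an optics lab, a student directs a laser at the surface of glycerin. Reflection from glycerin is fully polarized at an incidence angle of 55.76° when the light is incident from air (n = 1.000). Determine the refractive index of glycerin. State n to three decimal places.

n ≈ 1.469

At Brewster's angle, tan θ_B = n₂/n₁ with n₁ on the incident side (air) and n₂ on the transmitted side (glycerin).
n₂ = n₁ tan θ_B = 1.000 × tan 55.76° = 1.469.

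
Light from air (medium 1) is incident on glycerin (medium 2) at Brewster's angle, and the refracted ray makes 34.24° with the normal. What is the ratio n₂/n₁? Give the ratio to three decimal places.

n₂/n₁ ≈ 1.469

At Brewster incidence θ_B = 90° − θ_t = 90° − 34.24° = 55.76°.
tan θ_B = n₂/n₁, so n₂/n₁ = tan 55.76° = 1.469.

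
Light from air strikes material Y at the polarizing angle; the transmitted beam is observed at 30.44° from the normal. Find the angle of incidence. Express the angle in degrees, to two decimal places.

θ_B ≈ 59.56°

Since the reflected and refracted rays are at right angles at the polarizing angle, θ_B + θ_t = 90°.
So θ_B = 90° − θ_t = 90° − 30.44° = 59.56°.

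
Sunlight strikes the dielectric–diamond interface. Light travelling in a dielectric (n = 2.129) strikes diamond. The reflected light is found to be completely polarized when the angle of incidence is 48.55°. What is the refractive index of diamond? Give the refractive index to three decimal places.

Brewster's law: tan θ_B = n₂/n₁ (light incident in a dielectric, refracted into diamond).
n₂ = n₁ tan θ_B = 2.129 × tan 48.55° = 2.411.

n ≈ 2.411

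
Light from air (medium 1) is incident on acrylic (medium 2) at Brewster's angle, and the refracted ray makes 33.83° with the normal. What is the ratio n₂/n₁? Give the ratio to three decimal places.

n₂/n₁ ≈ 1.492

θ_B + θ_t = 90°, so θ_B = 90° − 33.83° = 56.17°.
Then n₂/n₁ = tan θ_B = tan 56.17° = 1.492.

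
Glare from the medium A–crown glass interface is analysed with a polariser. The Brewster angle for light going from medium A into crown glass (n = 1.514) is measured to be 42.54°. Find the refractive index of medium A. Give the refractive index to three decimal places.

n ≈ 1.650

Full polarization of the reflected beam means tan θ_B = n₂/n₁, where n₁ is the incident medium (medium A).
n₁ = n₂ / tan θ_B = 1.514 / tan 42.54° = 1.650.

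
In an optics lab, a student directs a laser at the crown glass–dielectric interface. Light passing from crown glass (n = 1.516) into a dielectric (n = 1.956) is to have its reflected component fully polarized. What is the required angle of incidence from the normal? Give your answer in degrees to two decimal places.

θ_B ≈ 52.22°

The reflected p-component vanishes when tan θ_B = n₂/n₁.
Here n₂/n₁ = 1.956/1.516 = 1.2902, and Brewster's law gives tan θ_B = n₂/n₁. Taking the arctangent, θ_B = 52.22°.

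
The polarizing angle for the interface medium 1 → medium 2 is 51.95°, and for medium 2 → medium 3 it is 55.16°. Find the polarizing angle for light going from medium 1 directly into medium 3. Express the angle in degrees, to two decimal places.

θ_B ≈ 61.42°

tan θ_B(1→2) = n₂/n₁ = tan 51.95° = 1.2776.
tan θ_B(2→3) = n₃/n₂ = tan 55.16° = 1.4367.
Multiplying, n₃/n₁ = 1.2776 × 1.4367 = 1.8356, and θ_B(1→3) = arctan 1.8356 = 61.42°.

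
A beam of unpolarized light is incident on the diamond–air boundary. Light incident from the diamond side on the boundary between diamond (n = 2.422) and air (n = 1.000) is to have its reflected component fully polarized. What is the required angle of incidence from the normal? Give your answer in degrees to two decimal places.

At Brewster's angle the reflected and refracted rays are perpendicular, which with Snell's law gives tan θ_B = n₂/n₁.
Brewster's condition: tan θ_B = n₂/n₁ = 1.000/2.422 = 0.4129. Taking the arctangent, θ_B = 22.43°.

θ_B ≈ 22.43°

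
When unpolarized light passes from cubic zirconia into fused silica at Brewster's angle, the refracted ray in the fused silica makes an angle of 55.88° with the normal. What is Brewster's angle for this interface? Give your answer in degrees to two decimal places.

θ_B ≈ 34.12°

Since the reflected and refracted rays are at right angles at the polarizing angle, θ_B + θ_t = 90°.
So θ_B = 90° − θ_t = 90° − 55.88° = 34.12°.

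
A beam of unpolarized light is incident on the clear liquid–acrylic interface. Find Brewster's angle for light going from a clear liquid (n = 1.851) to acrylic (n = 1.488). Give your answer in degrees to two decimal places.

θ_B ≈ 38.80°

Brewster's condition: tan θ_B = n₂/n₁ = 1.488/1.851 = 0.8039. Taking the arctangent, θ_B = 38.80°.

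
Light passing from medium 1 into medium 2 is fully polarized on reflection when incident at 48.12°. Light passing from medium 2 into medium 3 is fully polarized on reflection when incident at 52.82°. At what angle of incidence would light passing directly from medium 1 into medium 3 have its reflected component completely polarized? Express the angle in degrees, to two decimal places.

tan θ_B(1→2) = n₂/n₁ = tan 48.12° = 1.1153.
tan θ_B(2→3) = n₃/n₂ = tan 52.82° = 1.3184.
n₃/n₁ = 1.4704. Then tan θ_B(1→3) = n₃/n₁, so θ_B(1→3) = arctan(1.4704) = 55.78°.

θ_B ≈ 55.78°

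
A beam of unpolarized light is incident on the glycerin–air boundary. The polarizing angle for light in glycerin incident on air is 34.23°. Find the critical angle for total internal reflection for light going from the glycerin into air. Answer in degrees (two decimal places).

θ_c ≈ 42.87°

tan θ_B = n₂/n₁ = tan 34.23° = 0.6804.
Total internal reflection: sin θ_c = n₂/n₁ = 0.6804.
θ_c = arcsin(0.6804) = 42.87°.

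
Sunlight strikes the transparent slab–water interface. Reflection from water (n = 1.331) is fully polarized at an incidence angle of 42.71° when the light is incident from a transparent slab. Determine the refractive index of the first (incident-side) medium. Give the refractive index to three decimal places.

Full polarization of the reflected beam means tan θ_B = n₂/n₁, where n₁ is the incident medium (a transparent slab).
n₁ = n₂ / tan θ_B = 1.331 / tan 42.71° = 1.442.

n ≈ 1.442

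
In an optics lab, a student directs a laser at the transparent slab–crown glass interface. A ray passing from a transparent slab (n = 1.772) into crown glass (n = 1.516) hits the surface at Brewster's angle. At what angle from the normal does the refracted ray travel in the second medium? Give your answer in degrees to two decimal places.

θ_t ≈ 49.45°

θ_B = arctan(n₂/n₁) = arctan(1.516/1.772) = 40.55°.
At Brewster's angle the reflected and refracted rays are perpendicular, so θ_t = 90° − θ_B = 90° − 40.55° = 49.45°.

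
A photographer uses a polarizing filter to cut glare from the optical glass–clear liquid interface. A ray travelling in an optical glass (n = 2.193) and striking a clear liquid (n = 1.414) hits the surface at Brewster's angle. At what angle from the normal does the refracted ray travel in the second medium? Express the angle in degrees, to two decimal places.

θ_t ≈ 57.19°

θ_B = arctan(n₂/n₁) = arctan(1.414/2.193) = 32.81°.
Since θ_B + θ_t = 90° at Brewster incidence, θ_t = 90° − 32.81° = 57.19°.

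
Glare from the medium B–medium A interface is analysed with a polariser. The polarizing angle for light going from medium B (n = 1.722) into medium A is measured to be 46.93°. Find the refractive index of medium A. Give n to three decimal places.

Brewster's law: tan θ_B = n₂/n₁ (light incident in medium B, refracted into medium A).
n₂ = n₁ tan θ_B = 1.722 × tan 46.93° = 1.842.

n ≈ 1.842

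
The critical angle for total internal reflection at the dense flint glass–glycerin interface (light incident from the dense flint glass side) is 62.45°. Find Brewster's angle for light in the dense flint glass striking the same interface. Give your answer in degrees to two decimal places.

θ_B ≈ 41.56°

At the critical angle sin θ_c = n₂/n₁, giving n₂/n₁ = sin 62.45° = 0.8866.
Then tan θ_B = n₂/n₁ = 0.8866, so θ_B = arctan 0.8866 = 41.56°.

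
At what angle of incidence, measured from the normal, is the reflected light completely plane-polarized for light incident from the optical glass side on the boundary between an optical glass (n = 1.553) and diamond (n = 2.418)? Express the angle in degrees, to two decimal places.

The reflected p-component vanishes when tan θ_B = n₂/n₁.
tan θ_B = n₂/n₁ = 2.418/1.553 = 1.5570.
So θ_B = arctan 1.5570 = 57.29°.

θ_B ≈ 57.29°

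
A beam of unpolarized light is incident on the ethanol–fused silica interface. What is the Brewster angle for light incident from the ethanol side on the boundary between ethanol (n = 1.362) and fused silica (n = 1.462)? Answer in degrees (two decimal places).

θ_B ≈ 47.03°

The reflected p-component vanishes when tan θ_B = n₂/n₁.
Here n₂/n₁ = 1.462/1.362 = 1.0734, and Brewster's law gives tan θ_B = n₂/n₁.
θ_B = arctan(1.0734) = 47.03°.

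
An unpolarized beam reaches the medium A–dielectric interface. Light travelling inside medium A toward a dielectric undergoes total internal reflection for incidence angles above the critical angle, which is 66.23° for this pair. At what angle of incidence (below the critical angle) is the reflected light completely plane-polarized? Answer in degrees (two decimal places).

sin θ_c = n₂/n₁, so n₂/n₁ = sin 66.23° = 0.9152.
Brewster: tan θ_B = n₂/n₁ = 0.9152.
θ_B = arctan(0.9152) = 42.46°.

θ_B ≈ 42.46°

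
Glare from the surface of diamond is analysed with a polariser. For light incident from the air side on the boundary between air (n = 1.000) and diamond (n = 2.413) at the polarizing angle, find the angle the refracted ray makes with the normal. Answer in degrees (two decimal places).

First find Brewster's angle: tan θ_B = 2.413/1.000 = 2.4130, giving θ_B = 67.49°.
Since θ_B + θ_t = 90° at Brewster incidence, θ_t = 90° − 67.49° = 22.51°.

θ_t ≈ 22.51°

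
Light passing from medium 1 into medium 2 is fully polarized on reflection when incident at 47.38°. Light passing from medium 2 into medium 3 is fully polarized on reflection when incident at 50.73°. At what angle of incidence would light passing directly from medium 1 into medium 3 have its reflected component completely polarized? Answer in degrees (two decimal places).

Each Brewster angle gives a ratio: n₂/n₁ = tan 47.38° = 1.0867, n₃/n₂ = tan 50.73° = 1.2231.
So n₃/n₁ = (n₂/n₁)(n₃/n₂) = 1.0867 × 1.2231 = 1.3291.
θ_B(1→3) = arctan(1.3291) = 53.04°.

θ_B ≈ 53.04°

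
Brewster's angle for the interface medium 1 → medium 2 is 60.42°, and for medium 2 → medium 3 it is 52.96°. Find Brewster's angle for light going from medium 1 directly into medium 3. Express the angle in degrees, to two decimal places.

tan θ_B(1→2) = n₂/n₁ = tan 60.42° = 1.7617.
tan θ_B(2→3) = n₃/n₂ = tan 52.96° = 1.3251.
n₃/n₁ = 2.3345. Then tan θ_B(1→3) = n₃/n₁, so θ_B(1→3) = arctan(2.3345) = 66.81°.

θ_B ≈ 66.81°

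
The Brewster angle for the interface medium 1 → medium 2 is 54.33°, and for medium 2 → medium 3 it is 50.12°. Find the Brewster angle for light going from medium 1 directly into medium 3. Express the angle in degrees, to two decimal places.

θ_B ≈ 59.05°

tan θ_B(1→2) = n₂/n₁ = tan 54.33° = 1.3932.
tan θ_B(2→3) = n₃/n₂ = tan 50.12° = 1.1968.
So n₃/n₁ = (n₂/n₁)(n₃/n₂) = 1.3932 × 1.1968 = 1.6674.
θ_B(1→3) = arctan(1.6674) = 59.05°.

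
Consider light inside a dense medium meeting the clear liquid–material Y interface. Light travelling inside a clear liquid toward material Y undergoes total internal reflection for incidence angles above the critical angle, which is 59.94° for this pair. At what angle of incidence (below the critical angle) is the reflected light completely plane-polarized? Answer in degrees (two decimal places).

At the critical angle sin θ_c = n₂/n₁, giving n₂/n₁ = sin 59.94° = 0.8655.
Then tan θ_B = n₂/n₁ = 0.8655, so θ_B = arctan 0.8655 = 40.88°.

θ_B ≈ 40.88°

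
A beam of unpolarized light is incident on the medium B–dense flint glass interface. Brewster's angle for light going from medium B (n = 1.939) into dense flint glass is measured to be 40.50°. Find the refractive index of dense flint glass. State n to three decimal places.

At Brewster's angle, tan θ_B = n₂/n₁ with n₁ on the incident side (medium B) and n₂ on the transmitted side (dense flint glass).
n₂ = n₁ tan θ_B = 1.939 × tan 40.50° = 1.656.

n ≈ 1.656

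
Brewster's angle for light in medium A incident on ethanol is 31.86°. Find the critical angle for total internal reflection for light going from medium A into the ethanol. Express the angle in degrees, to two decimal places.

θ_c ≈ 38.42°

From Brewster, n₂/n₁ = tan θ_B = tan 31.86° = 0.6215.
Then sin θ_c = n₂/n₁ = 0.6215, so θ_c = arcsin 0.6215 = 38.42°.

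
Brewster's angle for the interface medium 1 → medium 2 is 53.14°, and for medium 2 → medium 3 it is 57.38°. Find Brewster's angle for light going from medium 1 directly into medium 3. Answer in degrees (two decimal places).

θ_B ≈ 64.37°

Each Brewster angle gives a ratio: n₂/n₁ = tan 53.14° = 1.3338, n₃/n₂ = tan 57.38° = 1.5625.
So n₃/n₁ = (n₂/n₁)(n₃/n₂) = 1.3338 × 1.5625 = 2.0840.
θ_B(1→3) = arctan(2.0840) = 64.37°.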